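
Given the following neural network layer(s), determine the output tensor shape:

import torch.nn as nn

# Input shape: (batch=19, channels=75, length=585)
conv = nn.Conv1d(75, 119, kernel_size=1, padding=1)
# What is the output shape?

Input shape: (19, 75, 585)
Output shape: (19, 119, 587)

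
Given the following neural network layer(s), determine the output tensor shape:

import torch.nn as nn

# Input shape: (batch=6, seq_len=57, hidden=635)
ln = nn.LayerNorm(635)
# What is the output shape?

Input shape: (6, 57, 635)
Output shape: (6, 57, 635)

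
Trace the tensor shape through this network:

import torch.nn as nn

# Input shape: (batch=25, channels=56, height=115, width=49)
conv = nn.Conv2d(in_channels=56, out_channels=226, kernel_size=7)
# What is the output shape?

Input shape: (25, 56, 115, 49)
Output shape: (25, 226, 109, 43)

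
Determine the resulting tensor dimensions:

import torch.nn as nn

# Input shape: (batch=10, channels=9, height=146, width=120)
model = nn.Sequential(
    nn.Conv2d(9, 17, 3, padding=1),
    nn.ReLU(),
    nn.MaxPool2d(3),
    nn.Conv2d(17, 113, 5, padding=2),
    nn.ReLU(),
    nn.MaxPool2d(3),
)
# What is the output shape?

Input shape: (10, 9, 146, 120)
  -> after first Conv2d: (10, 17, 146, 120)
  -> after first MaxPool2d: (10, 17, 48, 40)
  -> after second Conv2d: (10, 113, 48, 40)
Output shape: (10, 113, 16, 13)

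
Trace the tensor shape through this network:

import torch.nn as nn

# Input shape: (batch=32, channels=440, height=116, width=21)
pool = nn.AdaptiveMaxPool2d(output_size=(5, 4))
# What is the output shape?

Input shape: (32, 440, 116, 21)
Output shape: (32, 440, 5, 4)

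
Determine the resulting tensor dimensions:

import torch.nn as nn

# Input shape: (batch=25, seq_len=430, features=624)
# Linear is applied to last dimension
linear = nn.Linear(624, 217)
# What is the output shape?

Input shape: (25, 430, 624)
Output shape: (25, 430, 217)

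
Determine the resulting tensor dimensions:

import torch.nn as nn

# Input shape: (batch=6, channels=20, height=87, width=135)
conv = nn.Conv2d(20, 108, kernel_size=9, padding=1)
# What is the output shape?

Input shape: (6, 20, 87, 135)
Output shape: (6, 108, 81, 129)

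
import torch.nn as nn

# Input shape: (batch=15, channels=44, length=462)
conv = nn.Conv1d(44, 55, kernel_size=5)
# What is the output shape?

Input shape: (15, 44, 462)
Output shape: (15, 55, 458)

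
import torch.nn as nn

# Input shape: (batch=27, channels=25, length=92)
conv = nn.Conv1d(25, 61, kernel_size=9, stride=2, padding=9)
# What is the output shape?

Input shape: (27, 25, 92)
Output shape: (27, 61, 51)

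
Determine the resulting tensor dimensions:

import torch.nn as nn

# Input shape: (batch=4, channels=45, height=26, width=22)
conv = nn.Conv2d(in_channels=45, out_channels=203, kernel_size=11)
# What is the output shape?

Input shape: (4, 45, 26, 22)
Output shape: (4, 203, 16, 12)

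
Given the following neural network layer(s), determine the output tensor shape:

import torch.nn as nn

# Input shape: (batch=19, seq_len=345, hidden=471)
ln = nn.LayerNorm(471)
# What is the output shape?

Input shape: (19, 345, 471)
Output shape: (19, 345, 471)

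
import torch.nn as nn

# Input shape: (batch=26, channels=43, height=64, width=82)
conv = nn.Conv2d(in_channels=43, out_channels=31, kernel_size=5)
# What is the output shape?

Input shape: (26, 43, 64, 82)
Output shape: (26, 31, 60, 78)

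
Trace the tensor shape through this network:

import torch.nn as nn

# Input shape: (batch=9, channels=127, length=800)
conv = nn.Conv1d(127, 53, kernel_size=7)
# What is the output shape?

Input shape: (9, 127, 800)
Output shape: (9, 53, 794)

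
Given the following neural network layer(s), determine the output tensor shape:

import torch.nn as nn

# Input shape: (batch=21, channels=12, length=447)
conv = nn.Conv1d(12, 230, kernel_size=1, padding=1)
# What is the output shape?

Input shape: (21, 12, 447)
Output shape: (21, 230, 449)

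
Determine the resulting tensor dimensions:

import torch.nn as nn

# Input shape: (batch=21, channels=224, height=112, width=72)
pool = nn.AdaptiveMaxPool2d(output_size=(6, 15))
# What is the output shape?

Input shape: (21, 224, 112, 72)
Output shape: (21, 224, 6, 15)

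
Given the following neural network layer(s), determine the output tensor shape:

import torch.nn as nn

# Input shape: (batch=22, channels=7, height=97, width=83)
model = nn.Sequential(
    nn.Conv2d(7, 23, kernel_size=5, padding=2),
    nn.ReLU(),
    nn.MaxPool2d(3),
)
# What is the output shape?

Input shape: (22, 7, 97, 83)
  -> after Conv2d: (22, 23, 97, 83)
  -> after ReLU: (22, 23, 97, 83)
Output shape: (22, 23, 32, 27)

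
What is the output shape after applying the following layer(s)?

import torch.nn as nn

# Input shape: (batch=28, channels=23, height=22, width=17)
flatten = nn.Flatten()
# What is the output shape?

Input shape: (28, 23, 22, 17)
Output shape: (28, 8602)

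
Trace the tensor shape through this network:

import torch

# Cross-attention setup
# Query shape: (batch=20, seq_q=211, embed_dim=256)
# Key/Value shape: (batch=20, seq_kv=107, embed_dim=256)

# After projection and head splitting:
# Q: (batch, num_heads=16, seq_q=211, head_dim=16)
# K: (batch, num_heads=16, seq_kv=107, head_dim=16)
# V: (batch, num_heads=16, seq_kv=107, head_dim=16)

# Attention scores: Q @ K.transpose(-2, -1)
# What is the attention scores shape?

Input shape: (20, 211, 256)
Output shape: (20, 16, 211, 107)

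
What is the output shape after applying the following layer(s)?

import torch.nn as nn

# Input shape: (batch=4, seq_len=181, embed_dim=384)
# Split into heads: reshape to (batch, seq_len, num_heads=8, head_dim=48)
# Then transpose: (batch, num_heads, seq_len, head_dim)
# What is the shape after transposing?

Input shape: (4, 181, 384)
  -> after reshape: (4, 181, 8, 48)
Output shape: (4, 8, 181, 48)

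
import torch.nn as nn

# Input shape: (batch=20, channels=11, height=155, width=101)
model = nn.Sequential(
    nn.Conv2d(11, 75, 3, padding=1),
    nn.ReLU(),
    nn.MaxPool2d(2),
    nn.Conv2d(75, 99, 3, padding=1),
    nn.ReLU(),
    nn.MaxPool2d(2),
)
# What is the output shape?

Input shape: (20, 11, 155, 101)
  -> after first Conv2d: (20, 75, 155, 101)
  -> after first MaxPool2d: (20, 75, 77, 50)
  -> after second Conv2d: (20, 99, 77, 50)
Output shape: (20, 99, 38, 25)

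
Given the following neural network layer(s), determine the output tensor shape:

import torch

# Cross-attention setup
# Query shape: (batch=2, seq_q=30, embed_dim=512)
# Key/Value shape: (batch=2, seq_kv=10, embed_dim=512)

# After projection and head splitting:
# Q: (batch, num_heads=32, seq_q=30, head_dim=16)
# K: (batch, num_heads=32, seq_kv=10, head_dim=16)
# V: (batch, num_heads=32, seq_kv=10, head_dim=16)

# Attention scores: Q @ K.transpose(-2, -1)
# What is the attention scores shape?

Input shape: (2, 30, 512)
Output shape: (2, 32, 30, 10)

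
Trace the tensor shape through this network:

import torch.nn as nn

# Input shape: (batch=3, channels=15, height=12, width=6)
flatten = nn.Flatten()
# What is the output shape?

Input shape: (3, 15, 12, 6)
Output shape: (3, 1080)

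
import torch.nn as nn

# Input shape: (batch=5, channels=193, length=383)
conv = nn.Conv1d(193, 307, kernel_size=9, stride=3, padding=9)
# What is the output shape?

Input shape: (5, 193, 383)
Output shape: (5, 307, 131)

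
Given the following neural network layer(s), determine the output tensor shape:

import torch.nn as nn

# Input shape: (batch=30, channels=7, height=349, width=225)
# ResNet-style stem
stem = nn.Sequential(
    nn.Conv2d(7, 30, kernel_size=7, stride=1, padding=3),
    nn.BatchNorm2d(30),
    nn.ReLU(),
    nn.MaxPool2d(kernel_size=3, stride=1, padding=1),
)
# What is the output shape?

Input shape: (30, 7, 349, 225)
  -> after Conv2d 7x7 stride=1: (30, 30, 349, 225)
Output shape: (30, 30, 349, 225)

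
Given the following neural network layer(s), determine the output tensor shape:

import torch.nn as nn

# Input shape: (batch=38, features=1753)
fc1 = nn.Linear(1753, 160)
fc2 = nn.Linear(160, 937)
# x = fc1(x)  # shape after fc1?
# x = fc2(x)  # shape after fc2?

Input shape: (38, 1753)
  -> after fc1: (38, 160)
Output shape: (38, 937)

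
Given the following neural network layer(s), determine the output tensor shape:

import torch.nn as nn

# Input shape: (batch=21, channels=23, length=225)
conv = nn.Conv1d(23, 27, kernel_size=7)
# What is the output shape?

Input shape: (21, 23, 225)
Output shape: (21, 27, 219)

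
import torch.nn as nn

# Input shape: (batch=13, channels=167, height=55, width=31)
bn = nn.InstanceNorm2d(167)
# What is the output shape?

Input shape: (13, 167, 55, 31)
Output shape: (13, 167, 55, 31)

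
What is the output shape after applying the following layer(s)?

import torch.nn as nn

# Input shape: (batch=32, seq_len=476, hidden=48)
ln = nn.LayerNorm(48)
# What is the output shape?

Input shape: (32, 476, 48)
Output shape: (32, 476, 48)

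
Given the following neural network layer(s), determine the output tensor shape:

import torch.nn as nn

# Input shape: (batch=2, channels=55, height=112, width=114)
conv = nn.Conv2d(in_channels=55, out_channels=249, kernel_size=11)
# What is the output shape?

Input shape: (2, 55, 112, 114)
Output shape: (2, 249, 102, 104)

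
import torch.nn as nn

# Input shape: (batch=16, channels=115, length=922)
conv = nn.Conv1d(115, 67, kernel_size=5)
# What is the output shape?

Input shape: (16, 115, 922)
Output shape: (16, 67, 918)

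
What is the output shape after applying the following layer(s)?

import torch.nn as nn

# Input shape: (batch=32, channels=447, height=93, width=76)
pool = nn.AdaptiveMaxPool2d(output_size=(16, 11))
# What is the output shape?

Input shape: (32, 447, 93, 76)
Output shape: (32, 447, 16, 11)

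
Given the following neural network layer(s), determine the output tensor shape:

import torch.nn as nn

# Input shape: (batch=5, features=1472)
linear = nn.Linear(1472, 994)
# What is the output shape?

Input shape: (5, 1472)
Output shape: (5, 994)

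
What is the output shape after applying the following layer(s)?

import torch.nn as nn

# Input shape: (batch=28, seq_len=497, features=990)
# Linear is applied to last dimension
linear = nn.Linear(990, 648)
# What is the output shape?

Input shape: (28, 497, 990)
Output shape: (28, 497, 648)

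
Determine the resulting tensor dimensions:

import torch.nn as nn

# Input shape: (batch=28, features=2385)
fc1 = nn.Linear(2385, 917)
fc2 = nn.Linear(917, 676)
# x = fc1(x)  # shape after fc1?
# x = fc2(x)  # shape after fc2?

Input shape: (28, 2385)
  -> after fc1: (28, 917)
Output shape: (28, 676)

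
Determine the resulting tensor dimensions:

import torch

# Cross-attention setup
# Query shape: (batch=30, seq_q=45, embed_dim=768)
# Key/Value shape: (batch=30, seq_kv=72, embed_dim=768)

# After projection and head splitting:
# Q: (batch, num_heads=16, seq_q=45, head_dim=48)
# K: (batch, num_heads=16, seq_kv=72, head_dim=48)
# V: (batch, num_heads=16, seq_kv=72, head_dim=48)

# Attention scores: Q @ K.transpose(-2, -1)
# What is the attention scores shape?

Input shape: (30, 45, 768)
Output shape: (30, 16, 45, 72)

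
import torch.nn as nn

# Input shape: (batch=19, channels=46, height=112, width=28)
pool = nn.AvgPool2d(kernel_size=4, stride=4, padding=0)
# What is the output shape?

Input shape: (19, 46, 112, 28)
Output shape: (19, 46, 28, 7)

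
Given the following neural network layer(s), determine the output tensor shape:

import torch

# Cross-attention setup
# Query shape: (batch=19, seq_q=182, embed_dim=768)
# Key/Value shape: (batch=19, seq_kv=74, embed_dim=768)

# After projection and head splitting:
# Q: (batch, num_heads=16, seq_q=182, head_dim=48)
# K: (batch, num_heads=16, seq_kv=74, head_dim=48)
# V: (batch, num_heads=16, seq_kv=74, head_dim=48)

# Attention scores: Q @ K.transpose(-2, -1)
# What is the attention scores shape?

Input shape: (19, 182, 768)
Output shape: (19, 16, 182, 74)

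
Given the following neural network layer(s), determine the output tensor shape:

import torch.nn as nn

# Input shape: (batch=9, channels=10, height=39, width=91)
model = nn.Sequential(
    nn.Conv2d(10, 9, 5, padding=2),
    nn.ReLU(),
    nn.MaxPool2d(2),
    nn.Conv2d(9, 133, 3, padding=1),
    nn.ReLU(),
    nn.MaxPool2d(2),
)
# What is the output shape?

Input shape: (9, 10, 39, 91)
  -> after first Conv2d: (9, 9, 39, 91)
  -> after first MaxPool2d: (9, 9, 19, 45)
  -> after second Conv2d: (9, 133, 19, 45)
Output shape: (9, 133, 9, 22)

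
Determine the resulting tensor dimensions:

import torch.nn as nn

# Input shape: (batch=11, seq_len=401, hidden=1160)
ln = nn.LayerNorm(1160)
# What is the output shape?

Input shape: (11, 401, 1160)
Output shape: (11, 401, 1160)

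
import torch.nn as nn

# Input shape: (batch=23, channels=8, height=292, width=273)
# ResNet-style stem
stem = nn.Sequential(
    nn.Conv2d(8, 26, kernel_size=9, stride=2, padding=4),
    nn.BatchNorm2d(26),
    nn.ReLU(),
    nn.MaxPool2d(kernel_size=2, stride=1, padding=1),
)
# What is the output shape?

Input shape: (23, 8, 292, 273)
  -> after Conv2d 9x9 stride=2: (23, 26, 146, 137)
Output shape: (23, 26, 147, 138)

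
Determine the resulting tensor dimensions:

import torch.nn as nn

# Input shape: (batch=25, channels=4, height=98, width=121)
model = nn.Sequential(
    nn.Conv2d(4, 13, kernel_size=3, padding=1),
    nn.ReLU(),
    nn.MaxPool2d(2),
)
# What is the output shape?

Input shape: (25, 4, 98, 121)
  -> after Conv2d: (25, 13, 98, 121)
  -> after ReLU: (25, 13, 98, 121)
Output shape: (25, 13, 49, 60)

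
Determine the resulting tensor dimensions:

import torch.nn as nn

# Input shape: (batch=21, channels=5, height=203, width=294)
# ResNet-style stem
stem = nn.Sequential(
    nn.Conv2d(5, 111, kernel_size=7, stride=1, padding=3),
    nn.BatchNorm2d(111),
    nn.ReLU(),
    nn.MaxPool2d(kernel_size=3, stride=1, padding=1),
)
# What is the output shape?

Input shape: (21, 5, 203, 294)
  -> after Conv2d 7x7 stride=1: (21, 111, 203, 294)
Output shape: (21, 111, 203, 294)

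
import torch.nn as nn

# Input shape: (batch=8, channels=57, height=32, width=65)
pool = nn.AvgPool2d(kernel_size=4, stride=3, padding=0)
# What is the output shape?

Input shape: (8, 57, 32, 65)
Output shape: (8, 57, 10, 21)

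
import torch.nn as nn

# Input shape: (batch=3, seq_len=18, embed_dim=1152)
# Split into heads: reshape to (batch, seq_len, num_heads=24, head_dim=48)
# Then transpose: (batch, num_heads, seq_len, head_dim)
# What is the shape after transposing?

Input shape: (3, 18, 1152)
  -> after reshape: (3, 18, 24, 48)
Output shape: (3, 24, 18, 48)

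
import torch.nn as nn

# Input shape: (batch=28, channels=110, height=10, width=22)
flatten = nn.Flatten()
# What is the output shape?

Input shape: (28, 110, 10, 22)
Output shape: (28, 24200)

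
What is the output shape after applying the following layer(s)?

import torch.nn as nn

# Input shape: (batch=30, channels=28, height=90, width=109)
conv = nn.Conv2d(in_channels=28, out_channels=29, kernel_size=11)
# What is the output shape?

Input shape: (30, 28, 90, 109)
Output shape: (30, 29, 80, 99)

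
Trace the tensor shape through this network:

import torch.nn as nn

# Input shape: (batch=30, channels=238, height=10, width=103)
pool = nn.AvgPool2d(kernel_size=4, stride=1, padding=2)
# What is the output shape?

Input shape: (30, 238, 10, 103)
Output shape: (30, 238, 11, 104)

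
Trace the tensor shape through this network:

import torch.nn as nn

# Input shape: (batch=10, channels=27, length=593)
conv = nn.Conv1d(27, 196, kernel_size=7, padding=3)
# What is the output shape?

Input shape: (10, 27, 593)
Output shape: (10, 196, 593)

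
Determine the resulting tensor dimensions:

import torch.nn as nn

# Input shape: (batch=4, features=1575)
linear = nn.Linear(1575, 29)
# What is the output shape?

Input shape: (4, 1575)
Output shape: (4, 29)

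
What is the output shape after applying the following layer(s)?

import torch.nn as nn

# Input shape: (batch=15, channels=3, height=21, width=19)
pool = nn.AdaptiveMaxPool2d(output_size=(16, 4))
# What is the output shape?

Input shape: (15, 3, 21, 19)
Output shape: (15, 3, 16, 4)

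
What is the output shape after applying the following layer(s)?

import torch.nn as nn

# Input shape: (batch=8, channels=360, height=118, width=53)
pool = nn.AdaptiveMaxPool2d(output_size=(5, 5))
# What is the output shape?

Input shape: (8, 360, 118, 53)
Output shape: (8, 360, 5, 5)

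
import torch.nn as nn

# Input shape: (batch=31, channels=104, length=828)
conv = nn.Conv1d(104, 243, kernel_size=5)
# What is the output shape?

Input shape: (31, 104, 828)
Output shape: (31, 243, 824)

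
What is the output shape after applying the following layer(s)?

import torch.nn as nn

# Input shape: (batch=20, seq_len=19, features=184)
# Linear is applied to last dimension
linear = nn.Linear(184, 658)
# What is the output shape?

Input shape: (20, 19, 184)
Output shape: (20, 19, 658)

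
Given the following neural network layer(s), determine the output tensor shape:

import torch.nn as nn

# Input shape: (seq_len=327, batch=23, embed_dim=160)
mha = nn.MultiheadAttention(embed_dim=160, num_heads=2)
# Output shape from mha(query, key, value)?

Input shape: (327, 23, 160)
Output shape: (327, 23, 160)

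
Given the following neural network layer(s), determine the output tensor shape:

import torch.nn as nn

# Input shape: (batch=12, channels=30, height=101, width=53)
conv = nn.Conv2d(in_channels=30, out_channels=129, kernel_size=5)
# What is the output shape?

Input shape: (12, 30, 101, 53)
Output shape: (12, 129, 97, 49)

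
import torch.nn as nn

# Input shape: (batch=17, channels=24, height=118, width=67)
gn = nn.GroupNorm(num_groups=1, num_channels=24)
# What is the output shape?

Input shape: (17, 24, 118, 67)
Output shape: (17, 24, 118, 67)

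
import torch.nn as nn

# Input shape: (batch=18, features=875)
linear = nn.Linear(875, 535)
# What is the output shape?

Input shape: (18, 875)
Output shape: (18, 535)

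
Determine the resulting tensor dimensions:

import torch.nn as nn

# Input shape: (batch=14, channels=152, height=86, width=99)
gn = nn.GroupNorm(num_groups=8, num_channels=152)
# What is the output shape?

Input shape: (14, 152, 86, 99)
Output shape: (14, 152, 86, 99)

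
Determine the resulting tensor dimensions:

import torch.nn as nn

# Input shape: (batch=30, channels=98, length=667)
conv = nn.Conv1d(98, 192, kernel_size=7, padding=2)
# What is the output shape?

Input shape: (30, 98, 667)
Output shape: (30, 192, 665)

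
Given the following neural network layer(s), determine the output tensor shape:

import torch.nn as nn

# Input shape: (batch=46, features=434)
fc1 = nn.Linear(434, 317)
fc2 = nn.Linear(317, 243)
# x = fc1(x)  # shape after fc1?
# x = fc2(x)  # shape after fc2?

Input shape: (46, 434)
  -> after fc1: (46, 317)
Output shape: (46, 243)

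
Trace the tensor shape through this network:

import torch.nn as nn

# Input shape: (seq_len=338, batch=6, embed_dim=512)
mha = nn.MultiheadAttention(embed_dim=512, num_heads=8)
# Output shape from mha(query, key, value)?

Input shape: (338, 6, 512)
Output shape: (338, 6, 512)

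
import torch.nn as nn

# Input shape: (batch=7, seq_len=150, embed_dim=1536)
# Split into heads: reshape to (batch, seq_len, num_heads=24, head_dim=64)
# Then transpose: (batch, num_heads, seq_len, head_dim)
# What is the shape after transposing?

Input shape: (7, 150, 1536)
  -> after reshape: (7, 150, 24, 64)
Output shape: (7, 24, 150, 64)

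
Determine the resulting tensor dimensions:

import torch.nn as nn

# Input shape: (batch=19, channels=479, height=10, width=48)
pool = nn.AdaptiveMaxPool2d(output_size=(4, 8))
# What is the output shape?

Input shape: (19, 479, 10, 48)
Output shape: (19, 479, 4, 8)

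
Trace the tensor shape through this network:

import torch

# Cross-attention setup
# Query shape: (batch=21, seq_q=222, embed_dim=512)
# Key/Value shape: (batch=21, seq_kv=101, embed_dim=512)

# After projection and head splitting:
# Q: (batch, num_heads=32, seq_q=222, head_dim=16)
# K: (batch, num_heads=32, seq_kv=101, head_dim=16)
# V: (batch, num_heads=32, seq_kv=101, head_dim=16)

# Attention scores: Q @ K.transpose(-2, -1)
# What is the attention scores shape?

Input shape: (21, 222, 512)
Output shape: (21, 32, 222, 101)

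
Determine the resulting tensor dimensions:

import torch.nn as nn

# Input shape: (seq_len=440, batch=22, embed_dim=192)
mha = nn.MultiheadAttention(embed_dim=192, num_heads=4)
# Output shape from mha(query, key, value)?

Input shape: (440, 22, 192)
Output shape: (440, 22, 192)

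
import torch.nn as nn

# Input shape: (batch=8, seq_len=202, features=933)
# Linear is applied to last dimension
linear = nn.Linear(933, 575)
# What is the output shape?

Input shape: (8, 202, 933)
Output shape: (8, 202, 575)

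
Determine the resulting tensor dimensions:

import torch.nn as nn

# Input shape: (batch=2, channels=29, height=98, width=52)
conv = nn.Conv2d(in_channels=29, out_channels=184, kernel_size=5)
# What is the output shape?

Input shape: (2, 29, 98, 52)
Output shape: (2, 184, 94, 48)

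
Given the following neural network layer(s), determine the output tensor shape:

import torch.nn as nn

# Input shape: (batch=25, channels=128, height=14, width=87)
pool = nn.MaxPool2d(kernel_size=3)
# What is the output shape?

Input shape: (25, 128, 14, 87)
Output shape: (25, 128, 4, 29)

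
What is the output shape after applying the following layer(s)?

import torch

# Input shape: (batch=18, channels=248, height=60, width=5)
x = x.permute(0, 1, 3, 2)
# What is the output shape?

Input shape: (18, 248, 60, 5)
Output shape: (18, 248, 5, 60)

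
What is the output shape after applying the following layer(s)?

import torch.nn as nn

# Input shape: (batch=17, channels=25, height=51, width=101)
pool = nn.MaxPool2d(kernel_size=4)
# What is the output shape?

Input shape: (17, 25, 51, 101)
Output shape: (17, 25, 12, 25)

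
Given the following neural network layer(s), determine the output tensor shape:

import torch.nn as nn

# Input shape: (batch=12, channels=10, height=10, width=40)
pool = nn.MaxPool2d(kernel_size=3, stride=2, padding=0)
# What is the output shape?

Input shape: (12, 10, 10, 40)
Output shape: (12, 10, 4, 19)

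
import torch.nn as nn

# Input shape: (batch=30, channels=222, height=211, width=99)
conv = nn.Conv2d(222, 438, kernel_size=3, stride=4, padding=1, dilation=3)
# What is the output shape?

Input shape: (30, 222, 211, 99)
Output shape: (30, 438, 52, 24)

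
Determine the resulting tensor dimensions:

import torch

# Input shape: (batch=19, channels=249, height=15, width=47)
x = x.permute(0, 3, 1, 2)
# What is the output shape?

Input shape: (19, 249, 15, 47)
Output shape: (19, 47, 249, 15)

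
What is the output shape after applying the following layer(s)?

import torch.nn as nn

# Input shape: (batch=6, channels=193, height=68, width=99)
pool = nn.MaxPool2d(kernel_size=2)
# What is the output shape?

Input shape: (6, 193, 68, 99)
Output shape: (6, 193, 34, 49)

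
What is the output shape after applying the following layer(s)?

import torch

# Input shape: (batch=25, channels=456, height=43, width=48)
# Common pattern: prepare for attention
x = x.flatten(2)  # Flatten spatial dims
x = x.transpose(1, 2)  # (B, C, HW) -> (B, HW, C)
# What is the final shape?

Input shape: (25, 456, 43, 48)
  -> after flatten(2): (25, 456, 2064)
Output shape: (25, 2064, 456)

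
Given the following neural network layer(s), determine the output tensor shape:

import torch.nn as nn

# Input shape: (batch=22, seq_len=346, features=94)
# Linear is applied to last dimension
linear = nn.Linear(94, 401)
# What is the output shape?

Input shape: (22, 346, 94)
Output shape: (22, 346, 401)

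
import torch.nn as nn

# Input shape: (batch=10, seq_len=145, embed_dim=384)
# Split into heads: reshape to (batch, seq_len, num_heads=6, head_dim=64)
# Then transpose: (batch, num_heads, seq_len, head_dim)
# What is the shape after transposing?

Input shape: (10, 145, 384)
  -> after reshape: (10, 145, 6, 64)
Output shape: (10, 6, 145, 64)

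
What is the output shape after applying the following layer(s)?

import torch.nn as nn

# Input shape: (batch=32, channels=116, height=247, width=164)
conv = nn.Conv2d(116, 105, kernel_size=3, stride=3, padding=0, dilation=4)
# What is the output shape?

Input shape: (32, 116, 247, 164)
Output shape: (32, 105, 80, 52)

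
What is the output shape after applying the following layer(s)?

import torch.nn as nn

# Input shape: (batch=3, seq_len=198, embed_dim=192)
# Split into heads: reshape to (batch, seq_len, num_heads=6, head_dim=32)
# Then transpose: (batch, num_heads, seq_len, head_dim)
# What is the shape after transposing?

Input shape: (3, 198, 192)
  -> after reshape: (3, 198, 6, 32)
Output shape: (3, 6, 198, 32)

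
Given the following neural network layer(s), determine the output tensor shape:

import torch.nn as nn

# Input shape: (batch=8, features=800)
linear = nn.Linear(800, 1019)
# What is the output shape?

Input shape: (8, 800)
Output shape: (8, 1019)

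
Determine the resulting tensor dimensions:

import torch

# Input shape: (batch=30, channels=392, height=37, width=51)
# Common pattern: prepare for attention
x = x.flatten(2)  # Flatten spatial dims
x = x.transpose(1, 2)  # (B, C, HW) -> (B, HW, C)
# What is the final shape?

Input shape: (30, 392, 37, 51)
  -> after flatten(2): (30, 392, 1887)
Output shape: (30, 1887, 392)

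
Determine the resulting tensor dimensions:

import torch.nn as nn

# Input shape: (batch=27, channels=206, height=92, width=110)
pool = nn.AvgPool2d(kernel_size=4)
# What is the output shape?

Input shape: (27, 206, 92, 110)
Output shape: (27, 206, 23, 27)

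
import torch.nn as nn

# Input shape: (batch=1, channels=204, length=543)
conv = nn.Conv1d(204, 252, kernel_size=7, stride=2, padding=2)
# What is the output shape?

Input shape: (1, 204, 543)
Output shape: (1, 252, 271)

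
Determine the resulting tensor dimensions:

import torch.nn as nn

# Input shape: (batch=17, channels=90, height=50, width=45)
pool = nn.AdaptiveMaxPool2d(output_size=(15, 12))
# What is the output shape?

Input shape: (17, 90, 50, 45)
Output shape: (17, 90, 15, 12)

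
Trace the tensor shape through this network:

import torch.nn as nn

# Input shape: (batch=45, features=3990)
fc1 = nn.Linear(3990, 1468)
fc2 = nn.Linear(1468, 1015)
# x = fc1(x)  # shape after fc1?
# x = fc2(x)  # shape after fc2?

Input shape: (45, 3990)
  -> after fc1: (45, 1468)
Output shape: (45, 1015)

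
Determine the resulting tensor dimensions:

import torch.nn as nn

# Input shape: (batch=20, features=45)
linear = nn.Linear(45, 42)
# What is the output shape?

Input shape: (20, 45)
Output shape: (20, 42)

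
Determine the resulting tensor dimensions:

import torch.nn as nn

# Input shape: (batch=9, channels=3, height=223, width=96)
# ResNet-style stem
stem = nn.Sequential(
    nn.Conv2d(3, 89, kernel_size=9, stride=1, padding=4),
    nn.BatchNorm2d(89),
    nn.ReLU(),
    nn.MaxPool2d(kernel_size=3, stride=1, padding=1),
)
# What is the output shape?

Input shape: (9, 3, 223, 96)
  -> after Conv2d 9x9 stride=1: (9, 89, 223, 96)
Output shape: (9, 89, 223, 96)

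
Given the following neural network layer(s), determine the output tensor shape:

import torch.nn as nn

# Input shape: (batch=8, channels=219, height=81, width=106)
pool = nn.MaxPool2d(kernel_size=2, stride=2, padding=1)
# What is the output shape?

Input shape: (8, 219, 81, 106)
Output shape: (8, 219, 41, 54)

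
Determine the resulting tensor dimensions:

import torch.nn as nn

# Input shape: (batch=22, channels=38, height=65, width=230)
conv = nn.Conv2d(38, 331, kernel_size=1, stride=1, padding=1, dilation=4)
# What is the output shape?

Input shape: (22, 38, 65, 230)
Output shape: (22, 331, 67, 232)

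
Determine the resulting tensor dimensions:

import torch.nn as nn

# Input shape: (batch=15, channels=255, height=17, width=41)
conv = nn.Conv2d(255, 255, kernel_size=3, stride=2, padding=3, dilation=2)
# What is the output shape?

Input shape: (15, 255, 17, 41)
Output shape: (15, 255, 10, 22)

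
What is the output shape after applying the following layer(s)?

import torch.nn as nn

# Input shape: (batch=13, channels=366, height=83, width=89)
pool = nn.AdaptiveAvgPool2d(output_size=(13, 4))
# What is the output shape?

Input shape: (13, 366, 83, 89)
Output shape: (13, 366, 13, 4)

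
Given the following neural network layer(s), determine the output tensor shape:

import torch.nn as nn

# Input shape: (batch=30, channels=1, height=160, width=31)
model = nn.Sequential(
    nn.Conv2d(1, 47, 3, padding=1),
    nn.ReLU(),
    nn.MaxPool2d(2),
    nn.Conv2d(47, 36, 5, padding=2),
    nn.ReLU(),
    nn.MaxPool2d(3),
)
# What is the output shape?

Input shape: (30, 1, 160, 31)
  -> after first Conv2d: (30, 47, 160, 31)
  -> after first MaxPool2d: (30, 47, 80, 15)
  -> after second Conv2d: (30, 36, 80, 15)
Output shape: (30, 36, 26, 5)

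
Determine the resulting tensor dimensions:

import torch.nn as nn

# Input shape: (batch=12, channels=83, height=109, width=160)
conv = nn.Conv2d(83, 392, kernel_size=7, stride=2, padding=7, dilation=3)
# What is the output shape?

Input shape: (12, 83, 109, 160)
Output shape: (12, 392, 53, 78)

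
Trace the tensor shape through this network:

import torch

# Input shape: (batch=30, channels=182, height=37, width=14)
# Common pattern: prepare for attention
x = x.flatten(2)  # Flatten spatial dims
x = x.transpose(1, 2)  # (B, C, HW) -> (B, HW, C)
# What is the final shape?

Input shape: (30, 182, 37, 14)
  -> after flatten(2): (30, 182, 518)
Output shape: (30, 518, 182)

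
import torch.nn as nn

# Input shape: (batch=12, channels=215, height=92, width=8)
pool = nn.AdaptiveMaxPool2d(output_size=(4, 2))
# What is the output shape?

Input shape: (12, 215, 92, 8)
Output shape: (12, 215, 4, 2)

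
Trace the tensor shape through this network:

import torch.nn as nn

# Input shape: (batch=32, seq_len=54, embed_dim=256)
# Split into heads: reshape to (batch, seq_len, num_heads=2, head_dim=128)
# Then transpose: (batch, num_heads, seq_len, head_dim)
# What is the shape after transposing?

Input shape: (32, 54, 256)
  -> after reshape: (32, 54, 2, 128)
Output shape: (32, 2, 54, 128)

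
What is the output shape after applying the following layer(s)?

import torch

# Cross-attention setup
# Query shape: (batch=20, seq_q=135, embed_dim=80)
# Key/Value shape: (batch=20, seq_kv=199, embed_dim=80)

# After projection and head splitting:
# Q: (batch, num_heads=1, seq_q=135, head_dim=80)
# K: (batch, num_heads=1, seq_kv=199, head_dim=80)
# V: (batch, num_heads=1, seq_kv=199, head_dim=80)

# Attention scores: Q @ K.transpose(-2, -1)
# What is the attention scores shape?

Input shape: (20, 135, 80)
Output shape: (20, 1, 135, 199)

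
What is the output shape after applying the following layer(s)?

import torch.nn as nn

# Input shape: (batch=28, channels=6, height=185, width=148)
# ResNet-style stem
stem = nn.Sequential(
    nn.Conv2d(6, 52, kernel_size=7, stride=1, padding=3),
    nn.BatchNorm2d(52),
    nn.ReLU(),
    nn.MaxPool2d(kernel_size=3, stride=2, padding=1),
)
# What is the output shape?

Input shape: (28, 6, 185, 148)
  -> after Conv2d 7x7 stride=1: (28, 52, 185, 148)
Output shape: (28, 52, 93, 74)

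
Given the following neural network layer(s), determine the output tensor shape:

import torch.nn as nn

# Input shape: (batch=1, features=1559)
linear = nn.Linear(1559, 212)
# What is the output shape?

Input shape: (1, 1559)
Output shape: (1, 212)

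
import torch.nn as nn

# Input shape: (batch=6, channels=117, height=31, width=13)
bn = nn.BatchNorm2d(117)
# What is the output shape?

Input shape: (6, 117, 31, 13)
Output shape: (6, 117, 31, 13)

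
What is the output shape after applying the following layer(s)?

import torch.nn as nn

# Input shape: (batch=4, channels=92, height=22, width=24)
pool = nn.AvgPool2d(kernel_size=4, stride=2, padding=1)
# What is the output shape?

Input shape: (4, 92, 22, 24)
Output shape: (4, 92, 11, 12)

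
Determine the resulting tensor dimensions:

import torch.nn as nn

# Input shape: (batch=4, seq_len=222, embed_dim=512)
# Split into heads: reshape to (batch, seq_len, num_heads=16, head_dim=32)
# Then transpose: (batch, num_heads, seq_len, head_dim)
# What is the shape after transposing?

Input shape: (4, 222, 512)
  -> after reshape: (4, 222, 16, 32)
Output shape: (4, 16, 222, 32)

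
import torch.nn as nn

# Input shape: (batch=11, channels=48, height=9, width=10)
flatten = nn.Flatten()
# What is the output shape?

Input shape: (11, 48, 9, 10)
Output shape: (11, 4320)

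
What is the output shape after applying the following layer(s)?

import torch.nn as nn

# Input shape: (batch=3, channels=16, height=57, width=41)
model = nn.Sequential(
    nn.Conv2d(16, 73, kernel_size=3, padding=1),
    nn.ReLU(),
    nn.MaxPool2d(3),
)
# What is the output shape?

Input shape: (3, 16, 57, 41)
  -> after Conv2d: (3, 73, 57, 41)
  -> after ReLU: (3, 73, 57, 41)
Output shape: (3, 73, 19, 13)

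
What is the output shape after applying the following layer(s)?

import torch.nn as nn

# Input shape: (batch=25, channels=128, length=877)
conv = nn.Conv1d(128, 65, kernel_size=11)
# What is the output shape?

Input shape: (25, 128, 877)
Output shape: (25, 65, 867)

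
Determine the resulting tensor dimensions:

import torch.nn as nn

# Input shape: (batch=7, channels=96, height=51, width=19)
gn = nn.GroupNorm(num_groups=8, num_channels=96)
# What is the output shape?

Input shape: (7, 96, 51, 19)
Output shape: (7, 96, 51, 19)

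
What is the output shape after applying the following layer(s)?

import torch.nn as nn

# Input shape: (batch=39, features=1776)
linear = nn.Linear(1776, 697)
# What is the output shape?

Input shape: (39, 1776)
Output shape: (39, 697)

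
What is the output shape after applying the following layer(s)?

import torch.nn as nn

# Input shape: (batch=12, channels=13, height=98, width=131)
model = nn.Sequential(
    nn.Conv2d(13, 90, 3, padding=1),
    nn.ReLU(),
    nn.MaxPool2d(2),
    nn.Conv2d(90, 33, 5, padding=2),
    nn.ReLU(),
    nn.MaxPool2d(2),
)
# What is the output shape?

Input shape: (12, 13, 98, 131)
  -> after first Conv2d: (12, 90, 98, 131)
  -> after first MaxPool2d: (12, 90, 49, 65)
  -> after second Conv2d: (12, 33, 49, 65)
Output shape: (12, 33, 24, 32)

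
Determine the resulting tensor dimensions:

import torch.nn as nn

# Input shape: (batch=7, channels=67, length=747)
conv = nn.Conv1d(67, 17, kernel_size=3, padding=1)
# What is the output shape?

Input shape: (7, 67, 747)
Output shape: (7, 17, 747)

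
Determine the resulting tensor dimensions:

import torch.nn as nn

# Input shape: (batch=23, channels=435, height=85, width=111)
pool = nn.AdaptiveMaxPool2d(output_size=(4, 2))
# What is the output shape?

Input shape: (23, 435, 85, 111)
Output shape: (23, 435, 4, 2)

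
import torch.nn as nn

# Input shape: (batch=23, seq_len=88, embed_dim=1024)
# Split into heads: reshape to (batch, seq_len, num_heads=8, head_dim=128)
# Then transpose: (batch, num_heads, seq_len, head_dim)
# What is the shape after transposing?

Input shape: (23, 88, 1024)
  -> after reshape: (23, 88, 8, 128)
Output shape: (23, 8, 88, 128)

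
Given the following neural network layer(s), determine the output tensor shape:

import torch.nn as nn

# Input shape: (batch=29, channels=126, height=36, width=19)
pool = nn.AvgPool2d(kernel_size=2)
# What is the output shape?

Input shape: (29, 126, 36, 19)
Output shape: (29, 126, 18, 9)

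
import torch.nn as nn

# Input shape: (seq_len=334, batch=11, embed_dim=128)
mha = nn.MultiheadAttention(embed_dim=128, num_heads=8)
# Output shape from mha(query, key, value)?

Input shape: (334, 11, 128)
Output shape: (334, 11, 128)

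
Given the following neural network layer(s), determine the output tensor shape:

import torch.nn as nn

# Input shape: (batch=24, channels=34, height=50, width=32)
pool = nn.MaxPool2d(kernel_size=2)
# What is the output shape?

Input shape: (24, 34, 50, 32)
Output shape: (24, 34, 25, 16)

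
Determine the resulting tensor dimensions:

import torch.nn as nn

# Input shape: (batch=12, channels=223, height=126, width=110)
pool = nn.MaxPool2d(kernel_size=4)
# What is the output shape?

Input shape: (12, 223, 126, 110)
Output shape: (12, 223, 31, 27)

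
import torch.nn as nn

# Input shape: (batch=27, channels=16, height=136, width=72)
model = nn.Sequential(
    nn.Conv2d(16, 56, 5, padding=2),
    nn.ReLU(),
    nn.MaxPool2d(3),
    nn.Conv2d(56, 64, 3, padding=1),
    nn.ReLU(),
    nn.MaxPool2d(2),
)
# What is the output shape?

Input shape: (27, 16, 136, 72)
  -> after first Conv2d: (27, 56, 136, 72)
  -> after first MaxPool2d: (27, 56, 45, 24)
  -> after second Conv2d: (27, 64, 45, 24)
Output shape: (27, 64, 22, 12)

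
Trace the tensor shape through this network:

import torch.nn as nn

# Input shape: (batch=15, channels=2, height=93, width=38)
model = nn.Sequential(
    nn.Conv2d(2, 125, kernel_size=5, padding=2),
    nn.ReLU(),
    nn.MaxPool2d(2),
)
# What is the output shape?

Input shape: (15, 2, 93, 38)
  -> after Conv2d: (15, 125, 93, 38)
  -> after ReLU: (15, 125, 93, 38)
Output shape: (15, 125, 46, 19)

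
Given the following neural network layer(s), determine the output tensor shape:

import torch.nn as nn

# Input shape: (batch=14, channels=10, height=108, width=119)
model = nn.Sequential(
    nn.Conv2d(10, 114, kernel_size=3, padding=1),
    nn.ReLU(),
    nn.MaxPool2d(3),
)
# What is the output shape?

Input shape: (14, 10, 108, 119)
  -> after Conv2d: (14, 114, 108, 119)
  -> after ReLU: (14, 114, 108, 119)
Output shape: (14, 114, 36, 39)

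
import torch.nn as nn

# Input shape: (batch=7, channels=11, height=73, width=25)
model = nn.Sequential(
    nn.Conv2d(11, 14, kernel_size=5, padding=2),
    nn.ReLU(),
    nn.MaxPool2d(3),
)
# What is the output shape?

Input shape: (7, 11, 73, 25)
  -> after Conv2d: (7, 14, 73, 25)
  -> after ReLU: (7, 14, 73, 25)
Output shape: (7, 14, 24, 8)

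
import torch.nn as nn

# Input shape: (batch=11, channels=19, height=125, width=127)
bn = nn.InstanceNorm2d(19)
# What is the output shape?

Input shape: (11, 19, 125, 127)
Output shape: (11, 19, 125, 127)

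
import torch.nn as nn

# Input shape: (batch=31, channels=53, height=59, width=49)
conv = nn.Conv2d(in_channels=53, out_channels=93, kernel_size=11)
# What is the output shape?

Input shape: (31, 53, 59, 49)
Output shape: (31, 93, 49, 39)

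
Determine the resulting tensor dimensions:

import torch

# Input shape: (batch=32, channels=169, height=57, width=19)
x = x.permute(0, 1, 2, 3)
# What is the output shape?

Input shape: (32, 169, 57, 19)
Output shape: (32, 169, 57, 19)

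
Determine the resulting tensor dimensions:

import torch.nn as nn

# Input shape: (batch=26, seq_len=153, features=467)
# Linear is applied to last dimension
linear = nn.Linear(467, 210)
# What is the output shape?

Input shape: (26, 153, 467)
Output shape: (26, 153, 210)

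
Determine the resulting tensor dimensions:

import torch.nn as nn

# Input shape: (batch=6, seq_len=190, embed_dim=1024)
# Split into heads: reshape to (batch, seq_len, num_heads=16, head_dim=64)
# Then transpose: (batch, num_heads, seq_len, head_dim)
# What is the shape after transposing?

Input shape: (6, 190, 1024)
  -> after reshape: (6, 190, 16, 64)
Output shape: (6, 16, 190, 64)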